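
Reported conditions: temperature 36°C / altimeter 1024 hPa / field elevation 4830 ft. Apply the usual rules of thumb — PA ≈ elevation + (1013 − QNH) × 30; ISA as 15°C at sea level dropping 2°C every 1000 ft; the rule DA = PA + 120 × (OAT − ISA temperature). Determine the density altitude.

8100 ft

Pressure altitude = 4830 + (1013 − 1024) × 30 = 4830 + (-330) = 4500 ft.
ISA temperature at 4500 ft = 15 − 2 × (4500/1000) = 6°C.
ISA deviation = 36 − 6 = +30°C.
Density altitude = 4500 + 120 × (30) = 8100 ft.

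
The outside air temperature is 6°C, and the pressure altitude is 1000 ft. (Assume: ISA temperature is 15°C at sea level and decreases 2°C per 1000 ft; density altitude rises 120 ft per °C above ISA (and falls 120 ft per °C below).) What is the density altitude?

160 ft

ISA temperature at 1000 ft = 15 − 2 × (1000/1000) = 13°C.
ISA deviation = 6 − 13 = -7°C.
Density altitude = 1000 + 120 × (-7) = 1000 + (-840) = 160 ft.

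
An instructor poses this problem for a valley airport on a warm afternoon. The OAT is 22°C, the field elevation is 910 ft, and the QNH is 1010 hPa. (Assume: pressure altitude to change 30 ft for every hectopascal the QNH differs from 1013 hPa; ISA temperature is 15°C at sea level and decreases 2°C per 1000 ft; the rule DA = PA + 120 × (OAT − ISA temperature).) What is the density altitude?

Pressure altitude = 910 + (1013 − 1010) × 30 = 910 + (+90) = 1000 ft.
ISA temperature at 1000 ft = 15 − 2 × (1000/1000) = 13°C.
ISA deviation = 22 − 13 = +9°C.
Density altitude = 1000 + 120 × (9) = 2080 ft.

2080 ft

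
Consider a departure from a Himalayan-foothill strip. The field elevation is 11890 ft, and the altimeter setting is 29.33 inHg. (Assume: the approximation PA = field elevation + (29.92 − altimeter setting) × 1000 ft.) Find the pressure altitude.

Pressure correction = (29.92 − 29.33) × 1000 = +590 ft.
Pressure altitude = 11890 + (+590) = 12480 ft.

12480 ft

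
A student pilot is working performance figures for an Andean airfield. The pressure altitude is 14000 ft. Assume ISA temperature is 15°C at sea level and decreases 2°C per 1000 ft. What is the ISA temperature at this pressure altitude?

-13°C

ISA temperature = 15 − 2 × (14000/1000) = 15 − 28 = -13°C.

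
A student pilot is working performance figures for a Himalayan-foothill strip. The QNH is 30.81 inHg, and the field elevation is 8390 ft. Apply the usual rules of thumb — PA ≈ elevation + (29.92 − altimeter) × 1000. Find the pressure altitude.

7500 ft

Pressure correction = (29.92 − 30.81) × 1000 = -890 ft.
Pressure altitude = 8390 + (-890) = 7500 ft.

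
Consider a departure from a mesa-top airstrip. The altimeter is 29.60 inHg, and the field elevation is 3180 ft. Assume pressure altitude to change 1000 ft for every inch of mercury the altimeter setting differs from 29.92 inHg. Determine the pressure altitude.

3500 ft

Pressure correction = (29.92 − 29.60) × 1000 = +320 ft.
Pressure altitude = 3180 + (+320) = 3500 ft.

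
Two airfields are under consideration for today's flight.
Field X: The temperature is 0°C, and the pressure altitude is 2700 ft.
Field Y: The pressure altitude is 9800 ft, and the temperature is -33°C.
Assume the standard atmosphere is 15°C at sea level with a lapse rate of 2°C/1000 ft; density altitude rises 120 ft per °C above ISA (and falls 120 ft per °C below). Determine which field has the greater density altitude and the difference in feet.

Field Y by 4844 ft

Field X: ISA temp = 9.6°C, deviation -9.6°C, DA = 2700 + 120 × (-9.6) = 1548 ft.
Field Y: ISA temp = -4.6°C, deviation -28.4°C, DA = 9800 + 120 × (-28.4) = 6392 ft.
Field Y is higher by 6392 − 1548 = 4844 ft.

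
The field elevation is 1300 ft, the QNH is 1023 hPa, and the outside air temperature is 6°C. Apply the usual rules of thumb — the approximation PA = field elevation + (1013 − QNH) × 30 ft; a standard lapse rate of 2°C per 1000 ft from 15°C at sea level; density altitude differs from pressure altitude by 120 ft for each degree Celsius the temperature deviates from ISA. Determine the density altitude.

Pressure altitude = 1300 + (1013 − 1023) × 30 = 1300 + (-300) = 1000 ft.
ISA temperature at 1000 ft = 15 − 2 × (1000/1000) = 13°C.
ISA deviation = 6 − 13 = -7°C.
Density altitude = 1000 + 120 × (-7) = 160 ft.

160 ft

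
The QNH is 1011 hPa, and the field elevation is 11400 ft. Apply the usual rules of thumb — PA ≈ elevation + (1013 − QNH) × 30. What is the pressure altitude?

11460 ft

Pressure correction = (1013 − 1011) × 30 = +60 ft.
Pressure altitude = 11400 + (+60) = 11460 ft.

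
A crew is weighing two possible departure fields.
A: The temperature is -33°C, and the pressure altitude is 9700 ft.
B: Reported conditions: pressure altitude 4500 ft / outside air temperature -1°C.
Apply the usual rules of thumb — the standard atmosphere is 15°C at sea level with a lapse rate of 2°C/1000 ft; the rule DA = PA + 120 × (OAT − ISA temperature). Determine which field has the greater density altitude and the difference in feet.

A: ISA temp = -4.4°C, deviation -28.6°C, DA = 9700 + 120 × (-28.6) = 6268 ft.
B: ISA temp = 6°C, deviation -7°C, DA = 4500 + 120 × (-7) = 3660 ft.
A is higher by 6268 − 3660 = 2608 ft.

A by 2608 ft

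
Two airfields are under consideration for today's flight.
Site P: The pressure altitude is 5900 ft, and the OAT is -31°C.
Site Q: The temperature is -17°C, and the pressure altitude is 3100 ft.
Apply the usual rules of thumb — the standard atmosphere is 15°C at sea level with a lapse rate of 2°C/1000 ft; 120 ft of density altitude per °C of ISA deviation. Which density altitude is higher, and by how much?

Site P: ISA temp = 3.2°C, deviation -34.2°C, DA = 5900 + 120 × (-34.2) = 1796 ft.
Site Q: ISA temp = 8.8°C, deviation -25.8°C, DA = 3100 + 120 × (-25.8) = 4 ft.
Site P is higher by 1796 − 4 = 1792 ft.

Site P by 1792 ft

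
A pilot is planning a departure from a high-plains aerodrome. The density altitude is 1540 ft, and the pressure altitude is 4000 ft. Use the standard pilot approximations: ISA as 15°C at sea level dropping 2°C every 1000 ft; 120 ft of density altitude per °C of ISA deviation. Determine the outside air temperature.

-13.5°C

Density altitude − pressure altitude = 1540 − 4000 = -2460 ft.
At 120 ft/°C that is an ISA deviation of -2460/120 = -20.5°C.
ISA temperature at 4000 ft = 15 − 2 × (4000/1000) = 7°C.
OAT = ISA + deviation = 7 + (-20.5) = -13.5°C.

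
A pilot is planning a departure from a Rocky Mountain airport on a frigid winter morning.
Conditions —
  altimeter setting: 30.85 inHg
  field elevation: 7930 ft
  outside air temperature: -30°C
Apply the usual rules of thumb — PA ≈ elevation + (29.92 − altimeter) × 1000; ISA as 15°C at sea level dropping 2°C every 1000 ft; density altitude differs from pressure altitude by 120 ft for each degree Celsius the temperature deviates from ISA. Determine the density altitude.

Pressure altitude = 7930 + (29.92 − 30.85) × 1000 = 7930 + (-930) = 7000 ft.
ISA temperature at 7000 ft = 15 − 2 × (7000/1000) = 1°C.
ISA deviation = -30 − 1 = -31°C.
Density altitude = 7000 + 120 × (-31) = 3280 ft.

3280 ft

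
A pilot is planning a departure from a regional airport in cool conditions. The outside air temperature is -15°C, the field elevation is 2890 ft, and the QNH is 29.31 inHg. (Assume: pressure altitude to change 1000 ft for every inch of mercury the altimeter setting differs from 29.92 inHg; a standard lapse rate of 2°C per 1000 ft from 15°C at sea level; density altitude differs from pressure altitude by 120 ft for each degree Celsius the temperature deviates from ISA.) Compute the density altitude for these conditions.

740 ft

Pressure altitude = 2890 + (29.92 − 29.31) × 1000 = 2890 + (+610) = 3500 ft.
ISA temperature at 3500 ft = 15 − 2 × (3500/1000) = 8°C.
ISA deviation = -15 − 8 = -23°C.
Density altitude = 3500 + 120 × (-23) = 740 ft.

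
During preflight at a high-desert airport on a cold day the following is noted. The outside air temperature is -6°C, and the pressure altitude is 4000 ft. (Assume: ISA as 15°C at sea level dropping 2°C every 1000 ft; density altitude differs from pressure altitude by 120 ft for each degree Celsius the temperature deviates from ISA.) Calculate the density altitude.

2440 ft

ISA temperature at 4000 ft = 15 − 2 × (4000/1000) = 7°C.
ISA deviation = -6 − 7 = -13°C.
Density altitude = 4000 + 120 × (-13) = 4000 + (-1560) = 2440 ft.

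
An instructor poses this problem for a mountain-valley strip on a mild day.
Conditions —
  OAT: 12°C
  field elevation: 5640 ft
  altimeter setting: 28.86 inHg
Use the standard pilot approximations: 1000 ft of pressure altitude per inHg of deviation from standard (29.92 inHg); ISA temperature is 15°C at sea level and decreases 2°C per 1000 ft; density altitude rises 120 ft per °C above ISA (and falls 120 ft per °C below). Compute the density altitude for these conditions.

Pressure altitude = 5640 + (29.92 − 28.86) × 1000 = 5640 + (+1060) = 6700 ft.
ISA temperature at 6700 ft = 15 − 2 × (6700/1000) = 1.6°C.
ISA deviation = 12 − 1.6 = +10.4°C.
Density altitude = 6700 + 120 × (10.4) = 7948 ft.

7948 ft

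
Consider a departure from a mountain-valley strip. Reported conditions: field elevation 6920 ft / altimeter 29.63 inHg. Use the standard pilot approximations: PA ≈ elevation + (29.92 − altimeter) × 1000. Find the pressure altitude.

7210 ft

Pressure correction = (29.92 − 29.63) × 1000 = +290 ft.
Pressure altitude = 6920 + (+290) = 7210 ft.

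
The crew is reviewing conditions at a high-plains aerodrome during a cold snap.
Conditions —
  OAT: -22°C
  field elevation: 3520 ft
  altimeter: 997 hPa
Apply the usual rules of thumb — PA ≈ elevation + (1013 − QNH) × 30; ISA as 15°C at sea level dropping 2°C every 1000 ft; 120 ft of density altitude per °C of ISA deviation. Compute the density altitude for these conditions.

Pressure altitude = 3520 + (1013 − 997) × 30 = 3520 + (+480) = 4000 ft.
ISA temperature at 4000 ft = 15 − 2 × (4000/1000) = 7°C.
ISA deviation = -22 − 7 = -29°C.
Density altitude = 4000 + 120 × (-29) = 520 ft.

520 ft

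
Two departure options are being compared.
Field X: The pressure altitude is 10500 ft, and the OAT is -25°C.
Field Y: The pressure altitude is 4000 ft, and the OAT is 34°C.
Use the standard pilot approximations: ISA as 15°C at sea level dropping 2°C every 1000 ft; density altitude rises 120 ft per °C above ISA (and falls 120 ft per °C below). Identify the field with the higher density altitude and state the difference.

Field X: ISA temp = -6°C, deviation -19°C, DA = 10500 + 120 × (-19) = 8220 ft.
Field Y: ISA temp = 7°C, deviation +27°C, DA = 4000 + 120 × 27 = 7240 ft.
Field X is higher by 8220 − 7240 = 980 ft.

Field X by 980 ft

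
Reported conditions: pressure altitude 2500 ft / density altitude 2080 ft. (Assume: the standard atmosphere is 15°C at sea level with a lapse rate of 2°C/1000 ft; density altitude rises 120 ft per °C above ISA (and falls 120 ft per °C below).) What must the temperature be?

6.5°C

Density altitude − pressure altitude = 2080 − 2500 = -420 ft.
At 120 ft/°C that is an ISA deviation of -420/120 = -3.5°C.
ISA temperature at 2500 ft = 15 − 2 × (2500/1000) = 10°C.
OAT = ISA + deviation = 10 + (-3.5) = 6.5°C.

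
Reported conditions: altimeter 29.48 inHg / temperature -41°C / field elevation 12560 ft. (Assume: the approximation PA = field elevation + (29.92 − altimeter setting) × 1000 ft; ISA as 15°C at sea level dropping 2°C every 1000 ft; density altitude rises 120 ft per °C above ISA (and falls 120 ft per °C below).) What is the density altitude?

Pressure altitude = 12560 + (29.92 − 29.48) × 1000 = 12560 + (+440) = 13000 ft.
ISA temperature at 13000 ft = 15 − 2 × (13000/1000) = -11°C.
ISA deviation = -41 − (-11) = -30°C.
Density altitude = 13000 + 120 × (-30) = 9400 ft.

9400 ft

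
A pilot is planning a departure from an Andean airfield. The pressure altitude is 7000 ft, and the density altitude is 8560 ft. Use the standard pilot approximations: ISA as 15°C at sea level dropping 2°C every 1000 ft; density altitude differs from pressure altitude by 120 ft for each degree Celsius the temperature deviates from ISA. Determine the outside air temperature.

Density altitude − pressure altitude = 8560 − 7000 = +1560 ft.
At 120 ft/°C that is an ISA deviation of 1560/120 = +13°C.
ISA temperature at 7000 ft = 15 − 2 × (7000/1000) = 1°C.
OAT = ISA + deviation = 1 + (+13) = 14°C.

14°C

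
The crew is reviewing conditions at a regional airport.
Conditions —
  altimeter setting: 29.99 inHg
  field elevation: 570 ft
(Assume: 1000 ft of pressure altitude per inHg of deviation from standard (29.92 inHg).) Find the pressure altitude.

Pressure correction = (29.92 − 29.99) × 1000 = -70 ft.
Pressure altitude = 570 + (-70) = 500 ft.

500 ft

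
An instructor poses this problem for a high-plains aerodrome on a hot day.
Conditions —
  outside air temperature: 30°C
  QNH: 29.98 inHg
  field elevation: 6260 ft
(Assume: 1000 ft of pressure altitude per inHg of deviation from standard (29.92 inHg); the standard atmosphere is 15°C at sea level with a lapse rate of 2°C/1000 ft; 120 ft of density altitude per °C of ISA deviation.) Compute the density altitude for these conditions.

Pressure altitude = 6260 + (29.92 − 29.98) × 1000 = 6260 + (-60) = 6200 ft.
ISA temperature at 6200 ft = 15 − 2 × (6200/1000) = 2.6°C.
ISA deviation = 30 − 2.6 = +27.4°C.
Density altitude = 6200 + 120 × (27.4) = 9488 ft.

9488 ft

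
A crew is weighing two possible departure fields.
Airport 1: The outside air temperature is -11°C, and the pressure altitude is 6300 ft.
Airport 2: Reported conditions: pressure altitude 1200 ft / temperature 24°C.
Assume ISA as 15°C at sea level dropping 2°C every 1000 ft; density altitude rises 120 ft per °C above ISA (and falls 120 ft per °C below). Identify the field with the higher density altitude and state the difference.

Airport 1 by 2124 ft

Airport 1: ISA temp = 2.4°C, deviation -13.4°C, DA = 6300 + 120 × (-13.4) = 4692 ft.
Airport 2: ISA temp = 12.6°C, deviation +11.4°C, DA = 1200 + 120 × 11.4 = 2568 ft.
Airport 1 is higher by 4692 − 2568 = 2124 ft.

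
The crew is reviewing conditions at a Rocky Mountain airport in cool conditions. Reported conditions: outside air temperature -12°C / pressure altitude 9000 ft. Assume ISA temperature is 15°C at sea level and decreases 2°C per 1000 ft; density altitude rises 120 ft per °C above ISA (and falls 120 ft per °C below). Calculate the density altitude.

7920 ft

ISA temperature at 9000 ft = 15 − 2 × (9000/1000) = -3°C.
ISA deviation = -12 − (-3) = -9°C.
Density altitude = 9000 + 120 × (-9) = 9000 + (-1080) = 7920 ft.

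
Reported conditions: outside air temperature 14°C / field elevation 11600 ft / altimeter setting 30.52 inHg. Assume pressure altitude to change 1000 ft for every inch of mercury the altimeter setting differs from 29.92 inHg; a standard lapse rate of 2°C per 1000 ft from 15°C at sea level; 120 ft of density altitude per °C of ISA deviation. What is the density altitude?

Pressure altitude = 11600 + (29.92 − 30.52) × 1000 = 11600 + (-600) = 11000 ft.
ISA temperature at 11000 ft = 15 − 2 × (11000/1000) = -7°C.
ISA deviation = 14 − (-7) = +21°C.
Density altitude = 11000 + 120 × (21) = 13520 ft.

13520 ft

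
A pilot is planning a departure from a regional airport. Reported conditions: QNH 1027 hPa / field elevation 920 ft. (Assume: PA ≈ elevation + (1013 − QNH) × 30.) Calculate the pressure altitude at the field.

Pressure correction = (1013 − 1027) × 30 = -420 ft.
Pressure altitude = 920 + (-420) = 500 ft.

500 ft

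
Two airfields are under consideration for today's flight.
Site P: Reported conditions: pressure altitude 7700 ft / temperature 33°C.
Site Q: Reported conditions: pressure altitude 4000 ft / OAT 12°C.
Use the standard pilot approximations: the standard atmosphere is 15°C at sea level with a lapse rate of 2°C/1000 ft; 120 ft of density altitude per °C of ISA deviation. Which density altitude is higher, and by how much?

Site P: ISA temp = -0.4°C, deviation +33.4°C, DA = 7700 + 120 × 33.4 = 11708 ft.
Site Q: ISA temp = 7°C, deviation +5°C, DA = 4000 + 120 × 5 = 4600 ft.
Site P is higher by 11708 − 4600 = 7108 ft.

Site P by 7108 ft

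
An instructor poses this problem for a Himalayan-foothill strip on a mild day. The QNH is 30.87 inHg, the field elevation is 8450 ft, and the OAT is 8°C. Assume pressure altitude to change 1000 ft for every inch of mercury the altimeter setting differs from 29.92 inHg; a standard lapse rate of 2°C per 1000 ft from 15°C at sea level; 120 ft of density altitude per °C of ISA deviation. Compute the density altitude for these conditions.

Pressure altitude = 8450 + (29.92 − 30.87) × 1000 = 8450 + (-950) = 7500 ft.
ISA temperature at 7500 ft = 15 − 2 × (7500/1000) = 0°C.
ISA deviation = 8 − 0 = +8°C.
Density altitude = 7500 + 120 × (8) = 8460 ft.

8460 ft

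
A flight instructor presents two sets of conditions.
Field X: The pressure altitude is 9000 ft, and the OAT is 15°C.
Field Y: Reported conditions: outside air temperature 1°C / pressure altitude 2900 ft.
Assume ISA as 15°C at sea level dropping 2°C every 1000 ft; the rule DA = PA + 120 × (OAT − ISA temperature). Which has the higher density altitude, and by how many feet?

Field X: ISA temp = -3°C, deviation +18°C, DA = 9000 + 120 × 18 = 11160 ft.
Field Y: ISA temp = 9.2°C, deviation -8.2°C, DA = 2900 + 120 × (-8.2) = 1916 ft.
Field X is higher by 11160 − 1916 = 9244 ft.

Field X by 9244 ft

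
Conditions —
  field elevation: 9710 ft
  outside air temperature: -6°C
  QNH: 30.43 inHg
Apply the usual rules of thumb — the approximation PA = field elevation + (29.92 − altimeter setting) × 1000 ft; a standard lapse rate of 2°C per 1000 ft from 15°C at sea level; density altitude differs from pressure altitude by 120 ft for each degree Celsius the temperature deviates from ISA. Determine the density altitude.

8888 ft

Pressure altitude = 9710 + (29.92 − 30.43) × 1000 = 9710 + (-510) = 9200 ft.
ISA temperature at 9200 ft = 15 − 2 × (9200/1000) = -3.4°C.
ISA deviation = -6 − (-3.4) = -2.6°C.
Density altitude = 9200 + 120 × (-2.6) = 8888 ft.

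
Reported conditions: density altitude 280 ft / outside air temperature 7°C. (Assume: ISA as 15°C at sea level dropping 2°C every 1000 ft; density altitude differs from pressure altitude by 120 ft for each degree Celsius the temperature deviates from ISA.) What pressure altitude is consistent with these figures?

1000 ft

DA = PA + 120 × (OAT − (15 − 2·PA/1000)) = PA + 120·OAT − 1800 + 0.24·PA = 1.24·PA + 120·OAT − 1800.
So 1.24·PA = 280 − 120 × 7 + 1800 = 1240.
PA = 1240 / 1.24 = 1000 ft.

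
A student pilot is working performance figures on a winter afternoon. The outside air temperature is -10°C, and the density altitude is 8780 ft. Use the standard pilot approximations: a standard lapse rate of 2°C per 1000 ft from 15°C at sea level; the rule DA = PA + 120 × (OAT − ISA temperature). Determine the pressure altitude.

9500 ft

DA = PA + 120 × (OAT − (15 − 2·PA/1000)) = PA + 120·OAT − 1800 + 0.24·PA = 1.24·PA + 120·OAT − 1800.
So 1.24·PA = 8780 − 120 × (-10) + 1800 = 11780.
PA = 11780 / 1.24 = 9500 ft.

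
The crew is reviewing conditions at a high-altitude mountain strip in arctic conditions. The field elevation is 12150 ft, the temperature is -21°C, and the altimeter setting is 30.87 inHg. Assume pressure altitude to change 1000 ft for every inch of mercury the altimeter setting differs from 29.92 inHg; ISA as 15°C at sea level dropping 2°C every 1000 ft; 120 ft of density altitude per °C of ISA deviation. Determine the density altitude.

9568 ft

Pressure altitude = 12150 + (29.92 − 30.87) × 1000 = 12150 + (-950) = 11200 ft.
ISA temperature at 11200 ft = 15 − 2 × (11200/1000) = -7.4°C.
ISA deviation = -21 − (-7.4) = -13.6°C.
Density altitude = 11200 + 120 × (-13.6) = 9568 ft.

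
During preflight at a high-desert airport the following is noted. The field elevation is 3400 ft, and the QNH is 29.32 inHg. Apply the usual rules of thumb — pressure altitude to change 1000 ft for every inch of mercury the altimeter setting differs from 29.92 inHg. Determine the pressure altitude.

4000 ft

Pressure correction = (29.92 − 29.32) × 1000 = +600 ft.
Pressure altitude = 3400 + (+600) = 4000 ft.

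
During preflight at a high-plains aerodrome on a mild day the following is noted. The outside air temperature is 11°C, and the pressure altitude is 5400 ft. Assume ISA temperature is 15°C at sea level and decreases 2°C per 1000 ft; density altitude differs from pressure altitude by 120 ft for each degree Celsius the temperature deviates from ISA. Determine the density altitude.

6216 ft

ISA temperature at 5400 ft = 15 − 2 × (5400/1000) = 4.2°C.
ISA deviation = 11 − 4.2 = +6.8°C.
Density altitude = 5400 + 120 × (6.8) = 5400 + (+816) = 6216 ft.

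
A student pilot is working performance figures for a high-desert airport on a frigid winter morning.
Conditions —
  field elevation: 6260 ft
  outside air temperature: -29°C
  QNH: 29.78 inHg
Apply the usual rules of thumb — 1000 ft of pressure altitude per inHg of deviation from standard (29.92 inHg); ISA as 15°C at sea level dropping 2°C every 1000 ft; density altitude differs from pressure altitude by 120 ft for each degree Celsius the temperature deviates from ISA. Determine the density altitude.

Pressure altitude = 6260 + (29.92 − 29.78) × 1000 = 6260 + (+140) = 6400 ft.
ISA temperature at 6400 ft = 15 − 2 × (6400/1000) = 2.2°C.
ISA deviation = -29 − 2.2 = -31.2°C.
Density altitude = 6400 + 120 × (-31.2) = 2656 ft.

2656 ft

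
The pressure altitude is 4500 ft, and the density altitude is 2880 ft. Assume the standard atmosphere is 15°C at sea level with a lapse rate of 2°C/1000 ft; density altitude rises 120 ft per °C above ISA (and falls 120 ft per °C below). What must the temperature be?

-7.5°C

Density altitude − pressure altitude = 2880 − 4500 = -1620 ft.
At 120 ft/°C that is an ISA deviation of -1620/120 = -13.5°C.
ISA temperature at 4500 ft = 15 − 2 × (4500/1000) = 6°C.
OAT = ISA + deviation = 6 + (-13.5) = -7.5°C.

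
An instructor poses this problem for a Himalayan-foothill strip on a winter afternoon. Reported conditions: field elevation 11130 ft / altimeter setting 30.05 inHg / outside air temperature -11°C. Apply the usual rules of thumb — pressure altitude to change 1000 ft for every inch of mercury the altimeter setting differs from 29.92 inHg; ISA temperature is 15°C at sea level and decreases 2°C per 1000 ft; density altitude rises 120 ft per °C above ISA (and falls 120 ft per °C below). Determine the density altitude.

10520 ft

Pressure altitude = 11130 + (29.92 − 30.05) × 1000 = 11130 + (-130) = 11000 ft.
ISA temperature at 11000 ft = 15 − 2 × (11000/1000) = -7°C.
ISA deviation = -11 − (-7) = -4°C.
Density altitude = 11000 + 120 × (-4) = 10520 ft.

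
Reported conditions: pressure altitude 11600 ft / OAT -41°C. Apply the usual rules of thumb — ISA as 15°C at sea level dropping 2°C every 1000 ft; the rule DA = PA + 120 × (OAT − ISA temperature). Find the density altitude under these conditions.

ISA temperature at 11600 ft = 15 − 2 × (11600/1000) = -8.2°C.
ISA deviation = -41 − (-8.2) = -32.8°C.
Density altitude = 11600 + 120 × (-32.8) = 11600 + (-3936) = 7664 ft.

7664 ft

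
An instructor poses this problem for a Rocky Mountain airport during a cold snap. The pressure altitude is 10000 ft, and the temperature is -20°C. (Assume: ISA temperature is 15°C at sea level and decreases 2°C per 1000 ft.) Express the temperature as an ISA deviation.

ISA-15°C

ISA temperature at 10000 ft = 15 − 2 × (10000/1000) = -5°C.
Deviation = OAT − ISA = -20 − (-5) = -15°C.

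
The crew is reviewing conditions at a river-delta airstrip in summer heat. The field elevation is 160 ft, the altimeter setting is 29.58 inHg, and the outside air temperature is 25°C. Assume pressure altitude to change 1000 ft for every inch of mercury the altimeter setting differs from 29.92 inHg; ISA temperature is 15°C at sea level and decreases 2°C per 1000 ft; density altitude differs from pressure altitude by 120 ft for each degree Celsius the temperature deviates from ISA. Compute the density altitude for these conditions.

Pressure altitude = 160 + (29.92 − 29.58) × 1000 = 160 + (+340) = 500 ft.
ISA temperature at 500 ft = 15 − 2 × (500/1000) = 14°C.
ISA deviation = 25 − 14 = +11°C.
Density altitude = 500 + 120 × (11) = 1820 ft.

1820 ft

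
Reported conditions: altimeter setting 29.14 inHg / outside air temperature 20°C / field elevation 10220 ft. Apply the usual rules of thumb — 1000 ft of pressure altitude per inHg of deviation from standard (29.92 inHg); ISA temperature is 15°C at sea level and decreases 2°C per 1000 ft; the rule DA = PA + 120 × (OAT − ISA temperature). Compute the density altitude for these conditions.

Pressure altitude = 10220 + (29.92 − 29.14) × 1000 = 10220 + (+780) = 11000 ft.
ISA temperature at 11000 ft = 15 − 2 × (11000/1000) = -7°C.
ISA deviation = 20 − (-7) = +27°C.
Density altitude = 11000 + 120 × (27) = 14240 ft.

14240 ft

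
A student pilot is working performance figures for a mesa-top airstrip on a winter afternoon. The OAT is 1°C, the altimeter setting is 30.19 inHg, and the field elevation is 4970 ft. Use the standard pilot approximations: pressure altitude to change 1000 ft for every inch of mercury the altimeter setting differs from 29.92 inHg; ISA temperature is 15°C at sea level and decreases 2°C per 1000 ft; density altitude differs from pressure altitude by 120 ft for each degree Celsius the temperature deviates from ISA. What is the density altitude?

Pressure altitude = 4970 + (29.92 − 30.19) × 1000 = 4970 + (-270) = 4700 ft.
ISA temperature at 4700 ft = 15 − 2 × (4700/1000) = 5.6°C.
ISA deviation = 1 − 5.6 = -4.6°C.
Density altitude = 4700 + 120 × (-4.6) = 4148 ft.

4148 ft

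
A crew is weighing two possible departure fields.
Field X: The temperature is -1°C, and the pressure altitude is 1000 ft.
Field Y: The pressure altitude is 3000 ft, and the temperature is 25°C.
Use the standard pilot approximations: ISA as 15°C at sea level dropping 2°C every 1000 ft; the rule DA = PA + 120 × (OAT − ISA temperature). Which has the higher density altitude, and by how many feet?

Field Y by 5600 ft

Field X: ISA temp = 13°C, deviation -14°C, DA = 1000 + 120 × (-14) = -680 ft.
Field Y: ISA temp = 9°C, deviation +16°C, DA = 3000 + 120 × 16 = 4920 ft.
Field Y is higher by 4920 − (-680) = 5600 ft.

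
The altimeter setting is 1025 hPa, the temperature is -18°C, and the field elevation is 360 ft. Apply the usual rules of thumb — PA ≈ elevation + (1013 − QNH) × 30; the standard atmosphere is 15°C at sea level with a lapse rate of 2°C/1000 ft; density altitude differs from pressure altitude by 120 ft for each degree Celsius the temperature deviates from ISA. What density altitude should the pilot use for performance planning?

-3960 ft

Pressure altitude = 360 + (1013 − 1025) × 30 = 360 + (-360) = 0 ft.
ISA temperature at 0 ft = 15 − 2 × (0/1000) = 15°C.
ISA deviation = -18 − 15 = -33°C.
Density altitude = 0 + 120 × (-33) = -3960 ft.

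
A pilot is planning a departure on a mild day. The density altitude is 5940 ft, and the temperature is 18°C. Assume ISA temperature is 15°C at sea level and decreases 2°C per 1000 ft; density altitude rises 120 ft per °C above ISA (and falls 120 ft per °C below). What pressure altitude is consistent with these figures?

DA = PA + 120 × (OAT − (15 − 2·PA/1000)) = PA + 120·OAT − 1800 + 0.24·PA = 1.24·PA + 120·OAT − 1800.
So 1.24·PA = 5940 − 120 × 18 + 1800 = 5580.
PA = 5580 / 1.24 = 4500 ft.

4500 ft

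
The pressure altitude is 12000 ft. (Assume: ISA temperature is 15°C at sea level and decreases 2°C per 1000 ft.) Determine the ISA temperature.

ISA temperature = 15 − 2 × (12000/1000) = 15 − 24 = -9°C.

-9°C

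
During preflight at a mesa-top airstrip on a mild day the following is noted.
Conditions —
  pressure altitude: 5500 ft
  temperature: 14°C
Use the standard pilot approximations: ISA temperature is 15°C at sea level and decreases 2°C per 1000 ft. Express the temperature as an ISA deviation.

ISA+10°C

ISA temperature at 5500 ft = 15 − 2 × (5500/1000) = 4°C.
Deviation = OAT − ISA = 14 − 4 = +10°C.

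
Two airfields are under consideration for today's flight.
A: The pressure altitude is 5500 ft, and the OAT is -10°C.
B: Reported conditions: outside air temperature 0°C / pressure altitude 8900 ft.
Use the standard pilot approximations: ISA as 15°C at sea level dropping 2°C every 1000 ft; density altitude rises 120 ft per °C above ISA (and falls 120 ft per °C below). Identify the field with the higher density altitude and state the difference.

B by 5416 ft

A: ISA temp = 4°C, deviation -14°C, DA = 5500 + 120 × (-14) = 3820 ft.
B: ISA temp = -2.8°C, deviation +2.8°C, DA = 8900 + 120 × 2.8 = 9236 ft.
B is higher by 9236 − 3820 = 5416 ft.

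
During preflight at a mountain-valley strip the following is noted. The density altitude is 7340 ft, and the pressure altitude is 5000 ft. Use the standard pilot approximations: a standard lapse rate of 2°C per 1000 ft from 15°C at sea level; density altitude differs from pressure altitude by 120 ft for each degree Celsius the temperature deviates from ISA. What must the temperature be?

Density altitude − pressure altitude = 7340 − 5000 = +2340 ft.
At 120 ft/°C that is an ISA deviation of 2340/120 = +19.5°C.
ISA temperature at 5000 ft = 15 − 2 × (5000/1000) = 5°C.
OAT = ISA + deviation = 5 + (+19.5) = 24.5°C.

24.5°C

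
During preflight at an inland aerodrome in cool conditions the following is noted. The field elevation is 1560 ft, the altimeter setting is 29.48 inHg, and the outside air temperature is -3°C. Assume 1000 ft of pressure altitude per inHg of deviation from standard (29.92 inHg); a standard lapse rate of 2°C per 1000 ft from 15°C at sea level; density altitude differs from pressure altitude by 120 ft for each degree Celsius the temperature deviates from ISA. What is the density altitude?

Pressure altitude = 1560 + (29.92 − 29.48) × 1000 = 1560 + (+440) = 2000 ft.
ISA temperature at 2000 ft = 15 − 2 × (2000/1000) = 11°C.
ISA deviation = -3 − 11 = -14°C.
Density altitude = 2000 + 120 × (-14) = 320 ft.

320 ft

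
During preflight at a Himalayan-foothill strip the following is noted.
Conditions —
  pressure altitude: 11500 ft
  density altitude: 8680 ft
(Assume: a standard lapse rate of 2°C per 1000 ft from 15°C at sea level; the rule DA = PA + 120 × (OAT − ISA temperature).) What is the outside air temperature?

-31.5°C

Density altitude − pressure altitude = 8680 − 11500 = -2820 ft.
At 120 ft/°C that is an ISA deviation of -2820/120 = -23.5°C.
ISA temperature at 11500 ft = 15 − 2 × (11500/1000) = -8°C.
OAT = ISA + deviation = -8 + (-23.5) = -31.5°C.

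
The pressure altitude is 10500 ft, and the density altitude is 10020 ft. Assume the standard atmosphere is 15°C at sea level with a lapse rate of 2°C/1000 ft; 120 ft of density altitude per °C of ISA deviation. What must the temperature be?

Density altitude − pressure altitude = 10020 − 10500 = -480 ft.
At 120 ft/°C that is an ISA deviation of -480/120 = -4°C.
ISA temperature at 10500 ft = 15 − 2 × (10500/1000) = -6°C.
OAT = ISA + deviation = -6 + (-4) = -10°C.

-10°C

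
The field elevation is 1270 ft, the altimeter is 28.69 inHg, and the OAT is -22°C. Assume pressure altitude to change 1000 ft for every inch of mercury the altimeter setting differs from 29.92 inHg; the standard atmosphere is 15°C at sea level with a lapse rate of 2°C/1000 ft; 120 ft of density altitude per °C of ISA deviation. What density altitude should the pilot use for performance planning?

Pressure altitude = 1270 + (29.92 − 28.69) × 1000 = 1270 + (+1230) = 2500 ft.
ISA temperature at 2500 ft = 15 − 2 × (2500/1000) = 10°C.
ISA deviation = -22 − 10 = -32°C.
Density altitude = 2500 + 120 × (-32) = -1340 ft.

-1340 ft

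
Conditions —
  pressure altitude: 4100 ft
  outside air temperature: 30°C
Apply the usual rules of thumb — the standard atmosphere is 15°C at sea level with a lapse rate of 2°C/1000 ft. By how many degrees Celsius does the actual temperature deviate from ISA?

ISA+23.2°C

ISA temperature at 4100 ft = 15 − 2 × (4100/1000) = 6.8°C.
Deviation = OAT − ISA = 30 − 6.8 = +23.2°C.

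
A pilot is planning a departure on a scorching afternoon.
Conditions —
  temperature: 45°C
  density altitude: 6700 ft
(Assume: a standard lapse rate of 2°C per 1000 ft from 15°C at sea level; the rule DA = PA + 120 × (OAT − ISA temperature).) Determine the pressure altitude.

2500 ft

DA = PA + 120 × (OAT − (15 − 2·PA/1000)) = PA + 120·OAT − 1800 + 0.24·PA = 1.24·PA + 120·OAT − 1800.
So 1.24·PA = 6700 − 120 × 45 + 1800 = 3100.
PA = 3100 / 1.24 = 2500 ft.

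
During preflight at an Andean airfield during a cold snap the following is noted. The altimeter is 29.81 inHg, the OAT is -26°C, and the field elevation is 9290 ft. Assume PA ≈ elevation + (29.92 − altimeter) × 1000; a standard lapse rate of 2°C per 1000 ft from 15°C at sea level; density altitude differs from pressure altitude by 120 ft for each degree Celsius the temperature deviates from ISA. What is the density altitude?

Pressure altitude = 9290 + (29.92 − 29.81) × 1000 = 9290 + (+110) = 9400 ft.
ISA temperature at 9400 ft = 15 − 2 × (9400/1000) = -3.8°C.
ISA deviation = -26 − (-3.8) = -22.2°C.
Density altitude = 9400 + 120 × (-22.2) = 6736 ft.

6736 ft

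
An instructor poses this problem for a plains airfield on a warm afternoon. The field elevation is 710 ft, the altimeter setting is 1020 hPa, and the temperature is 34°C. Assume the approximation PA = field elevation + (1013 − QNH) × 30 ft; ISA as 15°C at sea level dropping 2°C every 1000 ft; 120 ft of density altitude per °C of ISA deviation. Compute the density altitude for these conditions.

2900 ft

Pressure altitude = 710 + (1013 − 1020) × 30 = 710 + (-210) = 500 ft.
ISA temperature at 500 ft = 15 − 2 × (500/1000) = 14°C.
ISA deviation = 34 − 14 = +20°C.
Density altitude = 500 + 120 × (20) = 2900 ft.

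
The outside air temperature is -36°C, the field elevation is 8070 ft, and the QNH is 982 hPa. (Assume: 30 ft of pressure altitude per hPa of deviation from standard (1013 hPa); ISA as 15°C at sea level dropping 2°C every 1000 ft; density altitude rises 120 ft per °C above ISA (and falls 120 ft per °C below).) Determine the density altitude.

Pressure altitude = 8070 + (1013 − 982) × 30 = 8070 + (+930) = 9000 ft.
ISA temperature at 9000 ft = 15 − 2 × (9000/1000) = -3°C.
ISA deviation = -36 − (-3) = -33°C.
Density altitude = 9000 + 120 × (-33) = 5040 ft.

5040 ft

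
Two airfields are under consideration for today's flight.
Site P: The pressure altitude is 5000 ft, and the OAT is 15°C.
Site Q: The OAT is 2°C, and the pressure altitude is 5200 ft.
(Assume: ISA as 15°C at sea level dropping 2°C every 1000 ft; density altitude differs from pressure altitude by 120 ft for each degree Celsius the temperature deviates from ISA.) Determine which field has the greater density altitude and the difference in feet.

Site P by 1312 ft

Site P: ISA temp = 5°C, deviation +10°C, DA = 5000 + 120 × 10 = 6200 ft.
Site Q: ISA temp = 4.6°C, deviation -2.6°C, DA = 5200 + 120 × (-2.6) = 4888 ft.
Site P is higher by 6200 − 4888 = 1312 ft.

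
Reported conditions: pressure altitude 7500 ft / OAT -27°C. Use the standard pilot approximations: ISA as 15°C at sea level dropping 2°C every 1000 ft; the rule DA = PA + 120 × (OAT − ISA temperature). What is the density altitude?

ISA temperature at 7500 ft = 15 − 2 × (7500/1000) = 0°C.
ISA deviation = -27 − 0 = -27°C.
Density altitude = 7500 + 120 × (-27) = 7500 + (-3240) = 4260 ft.

4260 ft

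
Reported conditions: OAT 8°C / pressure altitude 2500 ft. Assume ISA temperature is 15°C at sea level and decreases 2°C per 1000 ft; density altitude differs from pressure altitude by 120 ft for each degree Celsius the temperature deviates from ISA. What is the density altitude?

ISA temperature at 2500 ft = 15 − 2 × (2500/1000) = 10°C.
ISA deviation = 8 − 10 = -2°C.
Density altitude = 2500 + 120 × (-2) = 2500 + (-240) = 2260 ft.

2260 ft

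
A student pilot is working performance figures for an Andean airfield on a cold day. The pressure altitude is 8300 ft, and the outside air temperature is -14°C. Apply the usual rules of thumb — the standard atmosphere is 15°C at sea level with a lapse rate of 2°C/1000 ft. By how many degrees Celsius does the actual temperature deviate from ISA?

ISA temperature at 8300 ft = 15 − 2 × (8300/1000) = -1.6°C.
Deviation = OAT − ISA = -14 − (-1.6) = -12.4°C.

ISA-12.4°C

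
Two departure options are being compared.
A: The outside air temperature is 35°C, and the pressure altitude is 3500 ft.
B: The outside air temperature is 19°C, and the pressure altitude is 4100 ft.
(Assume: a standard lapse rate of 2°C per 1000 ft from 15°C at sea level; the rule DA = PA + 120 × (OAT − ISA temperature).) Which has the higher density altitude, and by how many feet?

A: ISA temp = 8°C, deviation +27°C, DA = 3500 + 120 × 27 = 6740 ft.
B: ISA temp = 6.8°C, deviation +12.2°C, DA = 4100 + 120 × 12.2 = 5564 ft.
A is higher by 6740 − 5564 = 1176 ft.

A by 1176 ft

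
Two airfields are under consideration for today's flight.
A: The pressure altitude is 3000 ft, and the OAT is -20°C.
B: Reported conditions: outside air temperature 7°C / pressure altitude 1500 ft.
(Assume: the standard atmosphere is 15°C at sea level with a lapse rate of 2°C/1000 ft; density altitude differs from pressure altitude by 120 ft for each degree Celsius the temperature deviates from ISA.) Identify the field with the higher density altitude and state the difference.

A: ISA temp = 9°C, deviation -29°C, DA = 3000 + 120 × (-29) = -480 ft.
B: ISA temp = 12°C, deviation -5°C, DA = 1500 + 120 × (-5) = 900 ft.
B is higher by 900 − (-480) = 1380 ft.

B by 1380 ft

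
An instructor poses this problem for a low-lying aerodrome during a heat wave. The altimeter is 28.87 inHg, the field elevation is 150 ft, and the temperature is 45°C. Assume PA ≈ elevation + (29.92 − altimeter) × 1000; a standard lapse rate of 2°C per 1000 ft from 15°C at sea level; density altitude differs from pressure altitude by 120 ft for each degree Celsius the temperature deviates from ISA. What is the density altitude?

5088 ft

Pressure altitude = 150 + (29.92 − 28.87) × 1000 = 150 + (+1050) = 1200 ft.
ISA temperature at 1200 ft = 15 − 2 × (1200/1000) = 12.6°C.
ISA deviation = 45 − 12.6 = +32.4°C.
Density altitude = 1200 + 120 × (32.4) = 5088 ft.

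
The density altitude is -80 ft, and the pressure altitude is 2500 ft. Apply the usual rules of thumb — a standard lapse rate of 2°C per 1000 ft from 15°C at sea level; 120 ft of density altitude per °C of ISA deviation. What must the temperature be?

-11.5°C

Density altitude − pressure altitude = -80 − 2500 = -2580 ft.
At 120 ft/°C that is an ISA deviation of -2580/120 = -21.5°C.
ISA temperature at 2500 ft = 15 − 2 × (2500/1000) = 10°C.
OAT = ISA + deviation = 10 + (-21.5) = -11.5°C.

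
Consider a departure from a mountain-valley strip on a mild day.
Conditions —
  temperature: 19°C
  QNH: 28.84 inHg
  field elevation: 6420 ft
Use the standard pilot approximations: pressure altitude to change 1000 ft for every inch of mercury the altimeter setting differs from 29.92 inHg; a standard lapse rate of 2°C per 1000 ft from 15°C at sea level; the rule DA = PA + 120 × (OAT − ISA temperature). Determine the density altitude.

Pressure altitude = 6420 + (29.92 − 28.84) × 1000 = 6420 + (+1080) = 7500 ft.
ISA temperature at 7500 ft = 15 − 2 × (7500/1000) = 0°C.
ISA deviation = 19 − 0 = +19°C.
Density altitude = 7500 + 120 × (19) = 9780 ft.

9780 ft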